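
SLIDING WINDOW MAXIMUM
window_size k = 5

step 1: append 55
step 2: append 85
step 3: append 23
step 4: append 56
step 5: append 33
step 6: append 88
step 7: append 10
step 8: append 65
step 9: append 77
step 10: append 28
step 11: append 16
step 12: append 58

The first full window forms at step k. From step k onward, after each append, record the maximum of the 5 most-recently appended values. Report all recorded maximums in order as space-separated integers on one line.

step 1: append 55 -> window=[55] (not full yet)
step 2: append 85 -> window=[55, 85] (not full yet)
step 3: append 23 -> window=[55, 85, 23] (not full yet)
step 4: append 56 -> window=[55, 85, 23, 56] (not full yet)
step 5: append 33 -> window=[55, 85, 23, 56, 33] -> max=85
step 6: append 88 -> window=[85, 23, 56, 33, 88] -> max=88
step 7: append 10 -> window=[23, 56, 33, 88, 10] -> max=88
step 8: append 65 -> window=[56, 33, 88, 10, 65] -> max=88
step 9: append 77 -> window=[33, 88, 10, 65, 77] -> max=88
step 10: append 28 -> window=[88, 10, 65, 77, 28] -> max=88
step 11: append 16 -> window=[10, 65, 77, 28, 16] -> max=77
step 12: append 58 -> window=[65, 77, 28, 16, 58] -> max=77

Answer: 85 88 88 88 88 88 77 77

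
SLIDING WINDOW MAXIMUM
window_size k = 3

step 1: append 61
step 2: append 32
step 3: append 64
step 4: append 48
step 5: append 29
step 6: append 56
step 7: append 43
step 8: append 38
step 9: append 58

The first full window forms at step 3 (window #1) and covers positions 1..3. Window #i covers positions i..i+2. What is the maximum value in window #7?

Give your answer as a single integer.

Answer: 58

Derivation:
step 1: append 61 -> window=[61] (not full yet)
step 2: append 32 -> window=[61, 32] (not full yet)
step 3: append 64 -> window=[61, 32, 64] -> max=64
step 4: append 48 -> window=[32, 64, 48] -> max=64
step 5: append 29 -> window=[64, 48, 29] -> max=64
step 6: append 56 -> window=[48, 29, 56] -> max=56
step 7: append 43 -> window=[29, 56, 43] -> max=56
step 8: append 38 -> window=[56, 43, 38] -> max=56
step 9: append 58 -> window=[43, 38, 58] -> max=58
Window #7 max = 58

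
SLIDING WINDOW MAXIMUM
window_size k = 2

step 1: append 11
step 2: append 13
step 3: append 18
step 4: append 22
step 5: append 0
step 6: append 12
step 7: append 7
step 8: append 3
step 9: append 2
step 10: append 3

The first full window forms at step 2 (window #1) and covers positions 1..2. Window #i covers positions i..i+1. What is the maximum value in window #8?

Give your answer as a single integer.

Answer: 3

Derivation:
step 1: append 11 -> window=[11] (not full yet)
step 2: append 13 -> window=[11, 13] -> max=13
step 3: append 18 -> window=[13, 18] -> max=18
step 4: append 22 -> window=[18, 22] -> max=22
step 5: append 0 -> window=[22, 0] -> max=22
step 6: append 12 -> window=[0, 12] -> max=12
step 7: append 7 -> window=[12, 7] -> max=12
step 8: append 3 -> window=[7, 3] -> max=7
step 9: append 2 -> window=[3, 2] -> max=3
Window #8 max = 3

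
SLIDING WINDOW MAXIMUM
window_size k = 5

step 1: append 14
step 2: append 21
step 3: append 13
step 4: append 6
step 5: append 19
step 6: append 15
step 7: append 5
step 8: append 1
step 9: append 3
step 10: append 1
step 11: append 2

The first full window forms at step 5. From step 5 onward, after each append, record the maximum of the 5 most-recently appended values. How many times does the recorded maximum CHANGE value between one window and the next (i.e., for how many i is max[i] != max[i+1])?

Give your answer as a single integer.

Answer: 3

Derivation:
step 1: append 14 -> window=[14] (not full yet)
step 2: append 21 -> window=[14, 21] (not full yet)
step 3: append 13 -> window=[14, 21, 13] (not full yet)
step 4: append 6 -> window=[14, 21, 13, 6] (not full yet)
step 5: append 19 -> window=[14, 21, 13, 6, 19] -> max=21
step 6: append 15 -> window=[21, 13, 6, 19, 15] -> max=21
step 7: append 5 -> window=[13, 6, 19, 15, 5] -> max=19
step 8: append 1 -> window=[6, 19, 15, 5, 1] -> max=19
step 9: append 3 -> window=[19, 15, 5, 1, 3] -> max=19
step 10: append 1 -> window=[15, 5, 1, 3, 1] -> max=15
step 11: append 2 -> window=[5, 1, 3, 1, 2] -> max=5
Recorded maximums: 21 21 19 19 19 15 5
Changes between consecutive maximums: 3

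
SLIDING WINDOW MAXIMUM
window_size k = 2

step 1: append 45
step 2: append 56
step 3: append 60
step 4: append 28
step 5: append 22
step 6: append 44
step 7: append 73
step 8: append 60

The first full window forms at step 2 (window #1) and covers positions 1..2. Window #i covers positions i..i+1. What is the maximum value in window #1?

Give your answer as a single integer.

Answer: 56

Derivation:
step 1: append 45 -> window=[45] (not full yet)
step 2: append 56 -> window=[45, 56] -> max=56
Window #1 max = 56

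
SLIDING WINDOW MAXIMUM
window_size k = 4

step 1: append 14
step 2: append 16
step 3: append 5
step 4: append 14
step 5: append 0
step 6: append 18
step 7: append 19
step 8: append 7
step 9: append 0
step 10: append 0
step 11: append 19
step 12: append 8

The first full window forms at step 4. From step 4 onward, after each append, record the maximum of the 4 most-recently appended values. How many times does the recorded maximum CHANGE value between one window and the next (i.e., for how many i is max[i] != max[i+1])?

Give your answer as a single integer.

Answer: 2

Derivation:
step 1: append 14 -> window=[14] (not full yet)
step 2: append 16 -> window=[14, 16] (not full yet)
step 3: append 5 -> window=[14, 16, 5] (not full yet)
step 4: append 14 -> window=[14, 16, 5, 14] -> max=16
step 5: append 0 -> window=[16, 5, 14, 0] -> max=16
step 6: append 18 -> window=[5, 14, 0, 18] -> max=18
step 7: append 19 -> window=[14, 0, 18, 19] -> max=19
step 8: append 7 -> window=[0, 18, 19, 7] -> max=19
step 9: append 0 -> window=[18, 19, 7, 0] -> max=19
step 10: append 0 -> window=[19, 7, 0, 0] -> max=19
step 11: append 19 -> window=[7, 0, 0, 19] -> max=19
step 12: append 8 -> window=[0, 0, 19, 8] -> max=19
Recorded maximums: 16 16 18 19 19 19 19 19 19
Changes between consecutive maximums: 2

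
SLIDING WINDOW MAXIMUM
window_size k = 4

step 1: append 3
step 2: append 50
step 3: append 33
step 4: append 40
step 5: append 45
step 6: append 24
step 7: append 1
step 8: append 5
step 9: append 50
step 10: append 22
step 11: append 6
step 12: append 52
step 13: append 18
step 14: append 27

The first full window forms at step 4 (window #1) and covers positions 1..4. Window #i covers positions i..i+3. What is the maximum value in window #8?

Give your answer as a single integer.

Answer: 50

Derivation:
step 1: append 3 -> window=[3] (not full yet)
step 2: append 50 -> window=[3, 50] (not full yet)
step 3: append 33 -> window=[3, 50, 33] (not full yet)
step 4: append 40 -> window=[3, 50, 33, 40] -> max=50
step 5: append 45 -> window=[50, 33, 40, 45] -> max=50
step 6: append 24 -> window=[33, 40, 45, 24] -> max=45
step 7: append 1 -> window=[40, 45, 24, 1] -> max=45
step 8: append 5 -> window=[45, 24, 1, 5] -> max=45
step 9: append 50 -> window=[24, 1, 5, 50] -> max=50
step 10: append 22 -> window=[1, 5, 50, 22] -> max=50
step 11: append 6 -> window=[5, 50, 22, 6] -> max=50
Window #8 max = 50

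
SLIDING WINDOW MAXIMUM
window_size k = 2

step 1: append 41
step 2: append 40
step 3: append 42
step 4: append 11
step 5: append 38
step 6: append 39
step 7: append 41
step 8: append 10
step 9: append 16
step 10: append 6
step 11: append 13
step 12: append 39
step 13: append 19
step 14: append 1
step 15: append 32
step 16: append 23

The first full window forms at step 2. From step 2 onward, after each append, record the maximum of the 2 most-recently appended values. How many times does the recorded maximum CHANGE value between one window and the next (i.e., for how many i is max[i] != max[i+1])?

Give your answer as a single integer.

step 1: append 41 -> window=[41] (not full yet)
step 2: append 40 -> window=[41, 40] -> max=41
step 3: append 42 -> window=[40, 42] -> max=42
step 4: append 11 -> window=[42, 11] -> max=42
step 5: append 38 -> window=[11, 38] -> max=38
step 6: append 39 -> window=[38, 39] -> max=39
step 7: append 41 -> window=[39, 41] -> max=41
step 8: append 10 -> window=[41, 10] -> max=41
step 9: append 16 -> window=[10, 16] -> max=16
step 10: append 6 -> window=[16, 6] -> max=16
step 11: append 13 -> window=[6, 13] -> max=13
step 12: append 39 -> window=[13, 39] -> max=39
step 13: append 19 -> window=[39, 19] -> max=39
step 14: append 1 -> window=[19, 1] -> max=19
step 15: append 32 -> window=[1, 32] -> max=32
step 16: append 23 -> window=[32, 23] -> max=32
Recorded maximums: 41 42 42 38 39 41 41 16 16 13 39 39 19 32 32
Changes between consecutive maximums: 9

Answer: 9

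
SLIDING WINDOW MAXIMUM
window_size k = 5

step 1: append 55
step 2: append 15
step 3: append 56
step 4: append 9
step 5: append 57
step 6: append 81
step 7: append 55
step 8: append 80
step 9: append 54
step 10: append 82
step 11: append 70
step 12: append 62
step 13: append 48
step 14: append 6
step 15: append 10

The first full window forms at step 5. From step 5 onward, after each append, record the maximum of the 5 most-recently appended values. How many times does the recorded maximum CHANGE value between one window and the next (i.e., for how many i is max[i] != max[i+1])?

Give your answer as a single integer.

step 1: append 55 -> window=[55] (not full yet)
step 2: append 15 -> window=[55, 15] (not full yet)
step 3: append 56 -> window=[55, 15, 56] (not full yet)
step 4: append 9 -> window=[55, 15, 56, 9] (not full yet)
step 5: append 57 -> window=[55, 15, 56, 9, 57] -> max=57
step 6: append 81 -> window=[15, 56, 9, 57, 81] -> max=81
step 7: append 55 -> window=[56, 9, 57, 81, 55] -> max=81
step 8: append 80 -> window=[9, 57, 81, 55, 80] -> max=81
step 9: append 54 -> window=[57, 81, 55, 80, 54] -> max=81
step 10: append 82 -> window=[81, 55, 80, 54, 82] -> max=82
step 11: append 70 -> window=[55, 80, 54, 82, 70] -> max=82
step 12: append 62 -> window=[80, 54, 82, 70, 62] -> max=82
step 13: append 48 -> window=[54, 82, 70, 62, 48] -> max=82
step 14: append 6 -> window=[82, 70, 62, 48, 6] -> max=82
step 15: append 10 -> window=[70, 62, 48, 6, 10] -> max=70
Recorded maximums: 57 81 81 81 81 82 82 82 82 82 70
Changes between consecutive maximums: 3

Answer: 3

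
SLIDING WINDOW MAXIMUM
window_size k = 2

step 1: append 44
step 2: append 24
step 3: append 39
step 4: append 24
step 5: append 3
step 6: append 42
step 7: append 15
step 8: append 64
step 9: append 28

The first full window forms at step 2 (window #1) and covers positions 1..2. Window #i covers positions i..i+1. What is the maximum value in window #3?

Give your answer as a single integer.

Answer: 39

Derivation:
step 1: append 44 -> window=[44] (not full yet)
step 2: append 24 -> window=[44, 24] -> max=44
step 3: append 39 -> window=[24, 39] -> max=39
step 4: append 24 -> window=[39, 24] -> max=39
Window #3 max = 39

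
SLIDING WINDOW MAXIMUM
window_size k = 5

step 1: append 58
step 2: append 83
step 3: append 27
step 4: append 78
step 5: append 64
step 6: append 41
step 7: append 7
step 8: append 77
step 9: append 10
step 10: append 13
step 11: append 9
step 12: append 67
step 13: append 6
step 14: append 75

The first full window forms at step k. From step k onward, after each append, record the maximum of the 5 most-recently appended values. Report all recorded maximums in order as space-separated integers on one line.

step 1: append 58 -> window=[58] (not full yet)
step 2: append 83 -> window=[58, 83] (not full yet)
step 3: append 27 -> window=[58, 83, 27] (not full yet)
step 4: append 78 -> window=[58, 83, 27, 78] (not full yet)
step 5: append 64 -> window=[58, 83, 27, 78, 64] -> max=83
step 6: append 41 -> window=[83, 27, 78, 64, 41] -> max=83
step 7: append 7 -> window=[27, 78, 64, 41, 7] -> max=78
step 8: append 77 -> window=[78, 64, 41, 7, 77] -> max=78
step 9: append 10 -> window=[64, 41, 7, 77, 10] -> max=77
step 10: append 13 -> window=[41, 7, 77, 10, 13] -> max=77
step 11: append 9 -> window=[7, 77, 10, 13, 9] -> max=77
step 12: append 67 -> window=[77, 10, 13, 9, 67] -> max=77
step 13: append 6 -> window=[10, 13, 9, 67, 6] -> max=67
step 14: append 75 -> window=[13, 9, 67, 6, 75] -> max=75

Answer: 83 83 78 78 77 77 77 77 67 75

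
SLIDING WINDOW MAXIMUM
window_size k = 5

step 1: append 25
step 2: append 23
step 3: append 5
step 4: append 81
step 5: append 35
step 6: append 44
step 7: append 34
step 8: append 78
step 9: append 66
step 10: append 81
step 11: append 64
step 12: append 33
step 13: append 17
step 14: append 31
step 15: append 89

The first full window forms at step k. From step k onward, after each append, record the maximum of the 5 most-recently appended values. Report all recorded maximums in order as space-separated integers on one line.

Answer: 81 81 81 81 78 81 81 81 81 81 89

Derivation:
step 1: append 25 -> window=[25] (not full yet)
step 2: append 23 -> window=[25, 23] (not full yet)
step 3: append 5 -> window=[25, 23, 5] (not full yet)
step 4: append 81 -> window=[25, 23, 5, 81] (not full yet)
step 5: append 35 -> window=[25, 23, 5, 81, 35] -> max=81
step 6: append 44 -> window=[23, 5, 81, 35, 44] -> max=81
step 7: append 34 -> window=[5, 81, 35, 44, 34] -> max=81
step 8: append 78 -> window=[81, 35, 44, 34, 78] -> max=81
step 9: append 66 -> window=[35, 44, 34, 78, 66] -> max=78
step 10: append 81 -> window=[44, 34, 78, 66, 81] -> max=81
step 11: append 64 -> window=[34, 78, 66, 81, 64] -> max=81
step 12: append 33 -> window=[78, 66, 81, 64, 33] -> max=81
step 13: append 17 -> window=[66, 81, 64, 33, 17] -> max=81
step 14: append 31 -> window=[81, 64, 33, 17, 31] -> max=81
step 15: append 89 -> window=[64, 33, 17, 31, 89] -> max=89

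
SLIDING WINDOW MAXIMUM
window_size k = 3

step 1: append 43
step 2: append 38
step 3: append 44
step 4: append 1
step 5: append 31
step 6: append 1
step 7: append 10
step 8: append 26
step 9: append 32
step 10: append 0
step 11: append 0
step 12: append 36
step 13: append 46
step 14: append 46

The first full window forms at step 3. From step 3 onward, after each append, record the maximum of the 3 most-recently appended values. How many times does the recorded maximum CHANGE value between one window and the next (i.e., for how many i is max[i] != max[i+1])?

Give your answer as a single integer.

Answer: 5

Derivation:
step 1: append 43 -> window=[43] (not full yet)
step 2: append 38 -> window=[43, 38] (not full yet)
step 3: append 44 -> window=[43, 38, 44] -> max=44
step 4: append 1 -> window=[38, 44, 1] -> max=44
step 5: append 31 -> window=[44, 1, 31] -> max=44
step 6: append 1 -> window=[1, 31, 1] -> max=31
step 7: append 10 -> window=[31, 1, 10] -> max=31
step 8: append 26 -> window=[1, 10, 26] -> max=26
step 9: append 32 -> window=[10, 26, 32] -> max=32
step 10: append 0 -> window=[26, 32, 0] -> max=32
step 11: append 0 -> window=[32, 0, 0] -> max=32
step 12: append 36 -> window=[0, 0, 36] -> max=36
step 13: append 46 -> window=[0, 36, 46] -> max=46
step 14: append 46 -> window=[36, 46, 46] -> max=46
Recorded maximums: 44 44 44 31 31 26 32 32 32 36 46 46
Changes between consecutive maximums: 5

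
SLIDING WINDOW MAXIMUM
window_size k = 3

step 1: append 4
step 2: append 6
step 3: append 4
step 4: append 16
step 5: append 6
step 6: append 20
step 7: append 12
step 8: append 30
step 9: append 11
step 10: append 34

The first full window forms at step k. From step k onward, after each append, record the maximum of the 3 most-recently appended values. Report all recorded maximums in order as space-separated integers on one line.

Answer: 6 16 16 20 20 30 30 34

Derivation:
step 1: append 4 -> window=[4] (not full yet)
step 2: append 6 -> window=[4, 6] (not full yet)
step 3: append 4 -> window=[4, 6, 4] -> max=6
step 4: append 16 -> window=[6, 4, 16] -> max=16
step 5: append 6 -> window=[4, 16, 6] -> max=16
step 6: append 20 -> window=[16, 6, 20] -> max=20
step 7: append 12 -> window=[6, 20, 12] -> max=20
step 8: append 30 -> window=[20, 12, 30] -> max=30
step 9: append 11 -> window=[12, 30, 11] -> max=30
step 10: append 34 -> window=[30, 11, 34] -> max=34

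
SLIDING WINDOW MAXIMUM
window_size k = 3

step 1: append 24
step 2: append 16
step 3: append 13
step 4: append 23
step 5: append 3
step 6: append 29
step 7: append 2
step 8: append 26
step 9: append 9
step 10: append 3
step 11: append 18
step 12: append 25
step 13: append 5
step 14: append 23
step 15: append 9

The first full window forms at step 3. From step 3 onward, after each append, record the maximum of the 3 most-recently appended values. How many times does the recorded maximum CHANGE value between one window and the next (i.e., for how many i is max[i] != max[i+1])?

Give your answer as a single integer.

Answer: 6

Derivation:
step 1: append 24 -> window=[24] (not full yet)
step 2: append 16 -> window=[24, 16] (not full yet)
step 3: append 13 -> window=[24, 16, 13] -> max=24
step 4: append 23 -> window=[16, 13, 23] -> max=23
step 5: append 3 -> window=[13, 23, 3] -> max=23
step 6: append 29 -> window=[23, 3, 29] -> max=29
step 7: append 2 -> window=[3, 29, 2] -> max=29
step 8: append 26 -> window=[29, 2, 26] -> max=29
step 9: append 9 -> window=[2, 26, 9] -> max=26
step 10: append 3 -> window=[26, 9, 3] -> max=26
step 11: append 18 -> window=[9, 3, 18] -> max=18
step 12: append 25 -> window=[3, 18, 25] -> max=25
step 13: append 5 -> window=[18, 25, 5] -> max=25
step 14: append 23 -> window=[25, 5, 23] -> max=25
step 15: append 9 -> window=[5, 23, 9] -> max=23
Recorded maximums: 24 23 23 29 29 29 26 26 18 25 25 25 23
Changes between consecutive maximums: 6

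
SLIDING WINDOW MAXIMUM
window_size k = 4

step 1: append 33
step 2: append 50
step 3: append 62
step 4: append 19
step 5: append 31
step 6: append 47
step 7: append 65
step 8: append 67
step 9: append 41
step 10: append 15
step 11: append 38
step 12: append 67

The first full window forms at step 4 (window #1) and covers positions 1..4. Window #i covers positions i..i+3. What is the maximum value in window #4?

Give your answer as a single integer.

Answer: 65

Derivation:
step 1: append 33 -> window=[33] (not full yet)
step 2: append 50 -> window=[33, 50] (not full yet)
step 3: append 62 -> window=[33, 50, 62] (not full yet)
step 4: append 19 -> window=[33, 50, 62, 19] -> max=62
step 5: append 31 -> window=[50, 62, 19, 31] -> max=62
step 6: append 47 -> window=[62, 19, 31, 47] -> max=62
step 7: append 65 -> window=[19, 31, 47, 65] -> max=65
Window #4 max = 65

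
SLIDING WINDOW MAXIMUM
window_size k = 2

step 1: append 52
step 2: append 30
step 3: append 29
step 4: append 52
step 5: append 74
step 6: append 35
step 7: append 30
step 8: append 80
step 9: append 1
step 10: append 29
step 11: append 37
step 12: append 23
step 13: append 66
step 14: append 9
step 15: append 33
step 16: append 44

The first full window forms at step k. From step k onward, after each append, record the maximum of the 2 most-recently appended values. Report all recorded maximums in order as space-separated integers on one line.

step 1: append 52 -> window=[52] (not full yet)
step 2: append 30 -> window=[52, 30] -> max=52
step 3: append 29 -> window=[30, 29] -> max=30
step 4: append 52 -> window=[29, 52] -> max=52
step 5: append 74 -> window=[52, 74] -> max=74
step 6: append 35 -> window=[74, 35] -> max=74
step 7: append 30 -> window=[35, 30] -> max=35
step 8: append 80 -> window=[30, 80] -> max=80
step 9: append 1 -> window=[80, 1] -> max=80
step 10: append 29 -> window=[1, 29] -> max=29
step 11: append 37 -> window=[29, 37] -> max=37
step 12: append 23 -> window=[37, 23] -> max=37
step 13: append 66 -> window=[23, 66] -> max=66
step 14: append 9 -> window=[66, 9] -> max=66
step 15: append 33 -> window=[9, 33] -> max=33
step 16: append 44 -> window=[33, 44] -> max=44

Answer: 52 30 52 74 74 35 80 80 29 37 37 66 66 33 44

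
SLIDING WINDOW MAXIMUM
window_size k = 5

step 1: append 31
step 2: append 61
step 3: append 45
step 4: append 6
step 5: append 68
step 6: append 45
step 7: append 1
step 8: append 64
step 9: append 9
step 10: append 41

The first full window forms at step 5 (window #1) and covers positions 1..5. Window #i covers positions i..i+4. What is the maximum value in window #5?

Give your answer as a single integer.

Answer: 68

Derivation:
step 1: append 31 -> window=[31] (not full yet)
step 2: append 61 -> window=[31, 61] (not full yet)
step 3: append 45 -> window=[31, 61, 45] (not full yet)
step 4: append 6 -> window=[31, 61, 45, 6] (not full yet)
step 5: append 68 -> window=[31, 61, 45, 6, 68] -> max=68
step 6: append 45 -> window=[61, 45, 6, 68, 45] -> max=68
step 7: append 1 -> window=[45, 6, 68, 45, 1] -> max=68
step 8: append 64 -> window=[6, 68, 45, 1, 64] -> max=68
step 9: append 9 -> window=[68, 45, 1, 64, 9] -> max=68
Window #5 max = 68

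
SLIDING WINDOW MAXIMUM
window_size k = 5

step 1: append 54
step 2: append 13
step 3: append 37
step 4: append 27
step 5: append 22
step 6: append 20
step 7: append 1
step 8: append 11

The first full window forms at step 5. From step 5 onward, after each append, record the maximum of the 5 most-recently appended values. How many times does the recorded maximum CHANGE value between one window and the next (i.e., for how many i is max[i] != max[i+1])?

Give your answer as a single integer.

step 1: append 54 -> window=[54] (not full yet)
step 2: append 13 -> window=[54, 13] (not full yet)
step 3: append 37 -> window=[54, 13, 37] (not full yet)
step 4: append 27 -> window=[54, 13, 37, 27] (not full yet)
step 5: append 22 -> window=[54, 13, 37, 27, 22] -> max=54
step 6: append 20 -> window=[13, 37, 27, 22, 20] -> max=37
step 7: append 1 -> window=[37, 27, 22, 20, 1] -> max=37
step 8: append 11 -> window=[27, 22, 20, 1, 11] -> max=27
Recorded maximums: 54 37 37 27
Changes between consecutive maximums: 2

Answer: 2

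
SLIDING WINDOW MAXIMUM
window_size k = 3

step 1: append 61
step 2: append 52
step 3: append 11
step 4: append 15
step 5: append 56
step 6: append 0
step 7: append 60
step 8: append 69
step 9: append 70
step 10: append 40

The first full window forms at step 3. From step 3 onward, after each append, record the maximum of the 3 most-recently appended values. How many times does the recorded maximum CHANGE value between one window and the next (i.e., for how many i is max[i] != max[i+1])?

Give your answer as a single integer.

Answer: 5

Derivation:
step 1: append 61 -> window=[61] (not full yet)
step 2: append 52 -> window=[61, 52] (not full yet)
step 3: append 11 -> window=[61, 52, 11] -> max=61
step 4: append 15 -> window=[52, 11, 15] -> max=52
step 5: append 56 -> window=[11, 15, 56] -> max=56
step 6: append 0 -> window=[15, 56, 0] -> max=56
step 7: append 60 -> window=[56, 0, 60] -> max=60
step 8: append 69 -> window=[0, 60, 69] -> max=69
step 9: append 70 -> window=[60, 69, 70] -> max=70
step 10: append 40 -> window=[69, 70, 40] -> max=70
Recorded maximums: 61 52 56 56 60 69 70 70
Changes between consecutive maximums: 5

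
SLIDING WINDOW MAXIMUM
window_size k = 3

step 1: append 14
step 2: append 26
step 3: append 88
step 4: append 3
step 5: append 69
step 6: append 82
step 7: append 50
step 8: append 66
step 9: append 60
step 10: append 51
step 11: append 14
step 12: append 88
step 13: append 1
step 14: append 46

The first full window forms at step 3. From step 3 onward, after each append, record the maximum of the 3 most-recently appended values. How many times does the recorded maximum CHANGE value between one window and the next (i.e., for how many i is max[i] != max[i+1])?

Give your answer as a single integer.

Answer: 4

Derivation:
step 1: append 14 -> window=[14] (not full yet)
step 2: append 26 -> window=[14, 26] (not full yet)
step 3: append 88 -> window=[14, 26, 88] -> max=88
step 4: append 3 -> window=[26, 88, 3] -> max=88
step 5: append 69 -> window=[88, 3, 69] -> max=88
step 6: append 82 -> window=[3, 69, 82] -> max=82
step 7: append 50 -> window=[69, 82, 50] -> max=82
step 8: append 66 -> window=[82, 50, 66] -> max=82
step 9: append 60 -> window=[50, 66, 60] -> max=66
step 10: append 51 -> window=[66, 60, 51] -> max=66
step 11: append 14 -> window=[60, 51, 14] -> max=60
step 12: append 88 -> window=[51, 14, 88] -> max=88
step 13: append 1 -> window=[14, 88, 1] -> max=88
step 14: append 46 -> window=[88, 1, 46] -> max=88
Recorded maximums: 88 88 88 82 82 82 66 66 60 88 88 88
Changes between consecutive maximums: 4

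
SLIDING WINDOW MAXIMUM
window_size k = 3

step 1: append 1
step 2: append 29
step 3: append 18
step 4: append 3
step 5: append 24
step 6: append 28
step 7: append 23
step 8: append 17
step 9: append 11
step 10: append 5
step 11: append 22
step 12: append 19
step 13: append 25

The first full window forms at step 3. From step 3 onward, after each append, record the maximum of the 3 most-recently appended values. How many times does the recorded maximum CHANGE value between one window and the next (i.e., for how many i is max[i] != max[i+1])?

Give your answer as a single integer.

step 1: append 1 -> window=[1] (not full yet)
step 2: append 29 -> window=[1, 29] (not full yet)
step 3: append 18 -> window=[1, 29, 18] -> max=29
step 4: append 3 -> window=[29, 18, 3] -> max=29
step 5: append 24 -> window=[18, 3, 24] -> max=24
step 6: append 28 -> window=[3, 24, 28] -> max=28
step 7: append 23 -> window=[24, 28, 23] -> max=28
step 8: append 17 -> window=[28, 23, 17] -> max=28
step 9: append 11 -> window=[23, 17, 11] -> max=23
step 10: append 5 -> window=[17, 11, 5] -> max=17
step 11: append 22 -> window=[11, 5, 22] -> max=22
step 12: append 19 -> window=[5, 22, 19] -> max=22
step 13: append 25 -> window=[22, 19, 25] -> max=25
Recorded maximums: 29 29 24 28 28 28 23 17 22 22 25
Changes between consecutive maximums: 6

Answer: 6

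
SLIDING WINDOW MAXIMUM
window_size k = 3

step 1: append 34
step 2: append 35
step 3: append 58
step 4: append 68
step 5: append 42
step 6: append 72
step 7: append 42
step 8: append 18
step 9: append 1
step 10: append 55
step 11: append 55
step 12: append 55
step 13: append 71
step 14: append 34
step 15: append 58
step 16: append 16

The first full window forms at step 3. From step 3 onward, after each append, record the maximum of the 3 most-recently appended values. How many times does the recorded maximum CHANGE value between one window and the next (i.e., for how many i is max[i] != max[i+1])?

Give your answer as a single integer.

Answer: 6

Derivation:
step 1: append 34 -> window=[34] (not full yet)
step 2: append 35 -> window=[34, 35] (not full yet)
step 3: append 58 -> window=[34, 35, 58] -> max=58
step 4: append 68 -> window=[35, 58, 68] -> max=68
step 5: append 42 -> window=[58, 68, 42] -> max=68
step 6: append 72 -> window=[68, 42, 72] -> max=72
step 7: append 42 -> window=[42, 72, 42] -> max=72
step 8: append 18 -> window=[72, 42, 18] -> max=72
step 9: append 1 -> window=[42, 18, 1] -> max=42
step 10: append 55 -> window=[18, 1, 55] -> max=55
step 11: append 55 -> window=[1, 55, 55] -> max=55
step 12: append 55 -> window=[55, 55, 55] -> max=55
step 13: append 71 -> window=[55, 55, 71] -> max=71
step 14: append 34 -> window=[55, 71, 34] -> max=71
step 15: append 58 -> window=[71, 34, 58] -> max=71
step 16: append 16 -> window=[34, 58, 16] -> max=58
Recorded maximums: 58 68 68 72 72 72 42 55 55 55 71 71 71 58
Changes between consecutive maximums: 6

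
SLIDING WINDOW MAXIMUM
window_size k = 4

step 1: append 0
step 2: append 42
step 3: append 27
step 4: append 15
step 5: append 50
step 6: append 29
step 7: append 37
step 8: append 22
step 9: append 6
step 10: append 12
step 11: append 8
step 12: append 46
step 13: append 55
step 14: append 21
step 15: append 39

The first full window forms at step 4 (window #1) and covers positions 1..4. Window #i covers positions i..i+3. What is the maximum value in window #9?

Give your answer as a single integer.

Answer: 46

Derivation:
step 1: append 0 -> window=[0] (not full yet)
step 2: append 42 -> window=[0, 42] (not full yet)
step 3: append 27 -> window=[0, 42, 27] (not full yet)
step 4: append 15 -> window=[0, 42, 27, 15] -> max=42
step 5: append 50 -> window=[42, 27, 15, 50] -> max=50
step 6: append 29 -> window=[27, 15, 50, 29] -> max=50
step 7: append 37 -> window=[15, 50, 29, 37] -> max=50
step 8: append 22 -> window=[50, 29, 37, 22] -> max=50
step 9: append 6 -> window=[29, 37, 22, 6] -> max=37
step 10: append 12 -> window=[37, 22, 6, 12] -> max=37
step 11: append 8 -> window=[22, 6, 12, 8] -> max=22
step 12: append 46 -> window=[6, 12, 8, 46] -> max=46
Window #9 max = 46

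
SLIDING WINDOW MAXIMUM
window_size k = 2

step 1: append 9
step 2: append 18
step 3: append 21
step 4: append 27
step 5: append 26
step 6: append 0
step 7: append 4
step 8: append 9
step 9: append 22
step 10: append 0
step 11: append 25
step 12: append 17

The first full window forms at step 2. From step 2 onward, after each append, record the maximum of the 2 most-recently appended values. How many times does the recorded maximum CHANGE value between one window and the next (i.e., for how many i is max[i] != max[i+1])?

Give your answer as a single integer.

step 1: append 9 -> window=[9] (not full yet)
step 2: append 18 -> window=[9, 18] -> max=18
step 3: append 21 -> window=[18, 21] -> max=21
step 4: append 27 -> window=[21, 27] -> max=27
step 5: append 26 -> window=[27, 26] -> max=27
step 6: append 0 -> window=[26, 0] -> max=26
step 7: append 4 -> window=[0, 4] -> max=4
step 8: append 9 -> window=[4, 9] -> max=9
step 9: append 22 -> window=[9, 22] -> max=22
step 10: append 0 -> window=[22, 0] -> max=22
step 11: append 25 -> window=[0, 25] -> max=25
step 12: append 17 -> window=[25, 17] -> max=25
Recorded maximums: 18 21 27 27 26 4 9 22 22 25 25
Changes between consecutive maximums: 7

Answer: 7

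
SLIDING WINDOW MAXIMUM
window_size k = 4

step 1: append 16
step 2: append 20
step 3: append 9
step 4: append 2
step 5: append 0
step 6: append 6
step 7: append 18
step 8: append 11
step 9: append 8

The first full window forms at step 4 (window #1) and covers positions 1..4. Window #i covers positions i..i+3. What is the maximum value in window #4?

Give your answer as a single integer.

step 1: append 16 -> window=[16] (not full yet)
step 2: append 20 -> window=[16, 20] (not full yet)
step 3: append 9 -> window=[16, 20, 9] (not full yet)
step 4: append 2 -> window=[16, 20, 9, 2] -> max=20
step 5: append 0 -> window=[20, 9, 2, 0] -> max=20
step 6: append 6 -> window=[9, 2, 0, 6] -> max=9
step 7: append 18 -> window=[2, 0, 6, 18] -> max=18
Window #4 max = 18

Answer: 18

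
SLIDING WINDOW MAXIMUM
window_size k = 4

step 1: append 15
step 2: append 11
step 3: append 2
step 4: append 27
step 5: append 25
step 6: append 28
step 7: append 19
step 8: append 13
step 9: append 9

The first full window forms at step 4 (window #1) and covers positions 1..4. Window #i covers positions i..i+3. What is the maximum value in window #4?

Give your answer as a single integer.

Answer: 28

Derivation:
step 1: append 15 -> window=[15] (not full yet)
step 2: append 11 -> window=[15, 11] (not full yet)
step 3: append 2 -> window=[15, 11, 2] (not full yet)
step 4: append 27 -> window=[15, 11, 2, 27] -> max=27
step 5: append 25 -> window=[11, 2, 27, 25] -> max=27
step 6: append 28 -> window=[2, 27, 25, 28] -> max=28
step 7: append 19 -> window=[27, 25, 28, 19] -> max=28
Window #4 max = 28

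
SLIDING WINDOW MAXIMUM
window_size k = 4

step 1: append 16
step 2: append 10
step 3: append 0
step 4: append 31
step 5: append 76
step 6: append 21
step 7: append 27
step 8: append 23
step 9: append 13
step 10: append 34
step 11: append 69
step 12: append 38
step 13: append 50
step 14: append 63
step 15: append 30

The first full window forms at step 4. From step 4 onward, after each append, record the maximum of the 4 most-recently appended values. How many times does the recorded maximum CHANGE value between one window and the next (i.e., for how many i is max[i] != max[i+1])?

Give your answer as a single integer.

step 1: append 16 -> window=[16] (not full yet)
step 2: append 10 -> window=[16, 10] (not full yet)
step 3: append 0 -> window=[16, 10, 0] (not full yet)
step 4: append 31 -> window=[16, 10, 0, 31] -> max=31
step 5: append 76 -> window=[10, 0, 31, 76] -> max=76
step 6: append 21 -> window=[0, 31, 76, 21] -> max=76
step 7: append 27 -> window=[31, 76, 21, 27] -> max=76
step 8: append 23 -> window=[76, 21, 27, 23] -> max=76
step 9: append 13 -> window=[21, 27, 23, 13] -> max=27
step 10: append 34 -> window=[27, 23, 13, 34] -> max=34
step 11: append 69 -> window=[23, 13, 34, 69] -> max=69
step 12: append 38 -> window=[13, 34, 69, 38] -> max=69
step 13: append 50 -> window=[34, 69, 38, 50] -> max=69
step 14: append 63 -> window=[69, 38, 50, 63] -> max=69
step 15: append 30 -> window=[38, 50, 63, 30] -> max=63
Recorded maximums: 31 76 76 76 76 27 34 69 69 69 69 63
Changes between consecutive maximums: 5

Answer: 5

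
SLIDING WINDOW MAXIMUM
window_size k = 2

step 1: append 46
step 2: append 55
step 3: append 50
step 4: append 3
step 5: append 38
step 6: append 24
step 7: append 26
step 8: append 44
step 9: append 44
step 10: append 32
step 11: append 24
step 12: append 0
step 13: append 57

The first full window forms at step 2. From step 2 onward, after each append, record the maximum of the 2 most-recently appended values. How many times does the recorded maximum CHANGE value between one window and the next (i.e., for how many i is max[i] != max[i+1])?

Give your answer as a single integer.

Answer: 7

Derivation:
step 1: append 46 -> window=[46] (not full yet)
step 2: append 55 -> window=[46, 55] -> max=55
step 3: append 50 -> window=[55, 50] -> max=55
step 4: append 3 -> window=[50, 3] -> max=50
step 5: append 38 -> window=[3, 38] -> max=38
step 6: append 24 -> window=[38, 24] -> max=38
step 7: append 26 -> window=[24, 26] -> max=26
step 8: append 44 -> window=[26, 44] -> max=44
step 9: append 44 -> window=[44, 44] -> max=44
step 10: append 32 -> window=[44, 32] -> max=44
step 11: append 24 -> window=[32, 24] -> max=32
step 12: append 0 -> window=[24, 0] -> max=24
step 13: append 57 -> window=[0, 57] -> max=57
Recorded maximums: 55 55 50 38 38 26 44 44 44 32 24 57
Changes between consecutive maximums: 7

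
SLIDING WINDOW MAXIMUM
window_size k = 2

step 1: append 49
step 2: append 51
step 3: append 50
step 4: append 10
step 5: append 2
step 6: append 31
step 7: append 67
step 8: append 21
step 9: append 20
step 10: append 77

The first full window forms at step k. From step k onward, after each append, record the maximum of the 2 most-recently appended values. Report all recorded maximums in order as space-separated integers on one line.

step 1: append 49 -> window=[49] (not full yet)
step 2: append 51 -> window=[49, 51] -> max=51
step 3: append 50 -> window=[51, 50] -> max=51
step 4: append 10 -> window=[50, 10] -> max=50
step 5: append 2 -> window=[10, 2] -> max=10
step 6: append 31 -> window=[2, 31] -> max=31
step 7: append 67 -> window=[31, 67] -> max=67
step 8: append 21 -> window=[67, 21] -> max=67
step 9: append 20 -> window=[21, 20] -> max=21
step 10: append 77 -> window=[20, 77] -> max=77

Answer: 51 51 50 10 31 67 67 21 77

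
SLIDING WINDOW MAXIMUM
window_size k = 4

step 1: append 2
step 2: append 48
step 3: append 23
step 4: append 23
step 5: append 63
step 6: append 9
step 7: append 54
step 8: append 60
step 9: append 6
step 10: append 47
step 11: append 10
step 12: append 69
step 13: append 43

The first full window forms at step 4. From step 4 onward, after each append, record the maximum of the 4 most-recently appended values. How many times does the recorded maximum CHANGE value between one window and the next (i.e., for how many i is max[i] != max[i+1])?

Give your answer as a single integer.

step 1: append 2 -> window=[2] (not full yet)
step 2: append 48 -> window=[2, 48] (not full yet)
step 3: append 23 -> window=[2, 48, 23] (not full yet)
step 4: append 23 -> window=[2, 48, 23, 23] -> max=48
step 5: append 63 -> window=[48, 23, 23, 63] -> max=63
step 6: append 9 -> window=[23, 23, 63, 9] -> max=63
step 7: append 54 -> window=[23, 63, 9, 54] -> max=63
step 8: append 60 -> window=[63, 9, 54, 60] -> max=63
step 9: append 6 -> window=[9, 54, 60, 6] -> max=60
step 10: append 47 -> window=[54, 60, 6, 47] -> max=60
step 11: append 10 -> window=[60, 6, 47, 10] -> max=60
step 12: append 69 -> window=[6, 47, 10, 69] -> max=69
step 13: append 43 -> window=[47, 10, 69, 43] -> max=69
Recorded maximums: 48 63 63 63 63 60 60 60 69 69
Changes between consecutive maximums: 3

Answer: 3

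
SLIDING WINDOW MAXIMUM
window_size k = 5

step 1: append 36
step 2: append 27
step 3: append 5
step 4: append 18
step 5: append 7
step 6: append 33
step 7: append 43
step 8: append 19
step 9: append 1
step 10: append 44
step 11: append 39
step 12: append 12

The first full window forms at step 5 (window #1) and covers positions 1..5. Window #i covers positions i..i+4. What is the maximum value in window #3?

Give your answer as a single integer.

step 1: append 36 -> window=[36] (not full yet)
step 2: append 27 -> window=[36, 27] (not full yet)
step 3: append 5 -> window=[36, 27, 5] (not full yet)
step 4: append 18 -> window=[36, 27, 5, 18] (not full yet)
step 5: append 7 -> window=[36, 27, 5, 18, 7] -> max=36
step 6: append 33 -> window=[27, 5, 18, 7, 33] -> max=33
step 7: append 43 -> window=[5, 18, 7, 33, 43] -> max=43
Window #3 max = 43

Answer: 43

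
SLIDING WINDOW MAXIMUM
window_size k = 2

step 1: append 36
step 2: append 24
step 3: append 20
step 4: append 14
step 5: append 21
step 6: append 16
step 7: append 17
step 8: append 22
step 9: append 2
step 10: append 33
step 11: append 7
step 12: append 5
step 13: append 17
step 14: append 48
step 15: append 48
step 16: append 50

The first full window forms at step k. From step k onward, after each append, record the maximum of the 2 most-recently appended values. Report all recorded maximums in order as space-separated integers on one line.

Answer: 36 24 20 21 21 17 22 22 33 33 7 17 48 48 50

Derivation:
step 1: append 36 -> window=[36] (not full yet)
step 2: append 24 -> window=[36, 24] -> max=36
step 3: append 20 -> window=[24, 20] -> max=24
step 4: append 14 -> window=[20, 14] -> max=20
step 5: append 21 -> window=[14, 21] -> max=21
step 6: append 16 -> window=[21, 16] -> max=21
step 7: append 17 -> window=[16, 17] -> max=17
step 8: append 22 -> window=[17, 22] -> max=22
step 9: append 2 -> window=[22, 2] -> max=22
step 10: append 33 -> window=[2, 33] -> max=33
step 11: append 7 -> window=[33, 7] -> max=33
step 12: append 5 -> window=[7, 5] -> max=7
step 13: append 17 -> window=[5, 17] -> max=17
step 14: append 48 -> window=[17, 48] -> max=48
step 15: append 48 -> window=[48, 48] -> max=48
step 16: append 50 -> window=[48, 50] -> max=50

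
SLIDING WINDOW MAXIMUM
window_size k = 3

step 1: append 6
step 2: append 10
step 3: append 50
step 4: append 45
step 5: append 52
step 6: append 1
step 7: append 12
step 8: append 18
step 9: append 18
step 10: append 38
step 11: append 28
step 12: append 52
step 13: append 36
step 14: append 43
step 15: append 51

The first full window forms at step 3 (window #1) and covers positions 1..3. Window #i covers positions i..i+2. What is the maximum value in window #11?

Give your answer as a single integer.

step 1: append 6 -> window=[6] (not full yet)
step 2: append 10 -> window=[6, 10] (not full yet)
step 3: append 50 -> window=[6, 10, 50] -> max=50
step 4: append 45 -> window=[10, 50, 45] -> max=50
step 5: append 52 -> window=[50, 45, 52] -> max=52
step 6: append 1 -> window=[45, 52, 1] -> max=52
step 7: append 12 -> window=[52, 1, 12] -> max=52
step 8: append 18 -> window=[1, 12, 18] -> max=18
step 9: append 18 -> window=[12, 18, 18] -> max=18
step 10: append 38 -> window=[18, 18, 38] -> max=38
step 11: append 28 -> window=[18, 38, 28] -> max=38
step 12: append 52 -> window=[38, 28, 52] -> max=52
step 13: append 36 -> window=[28, 52, 36] -> max=52
Window #11 max = 52

Answer: 52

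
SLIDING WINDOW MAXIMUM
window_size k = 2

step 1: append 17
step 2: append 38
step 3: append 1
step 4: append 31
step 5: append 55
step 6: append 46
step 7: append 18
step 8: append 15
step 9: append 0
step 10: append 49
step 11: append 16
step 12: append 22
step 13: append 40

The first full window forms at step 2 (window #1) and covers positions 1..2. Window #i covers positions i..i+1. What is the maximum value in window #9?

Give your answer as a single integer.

Answer: 49

Derivation:
step 1: append 17 -> window=[17] (not full yet)
step 2: append 38 -> window=[17, 38] -> max=38
step 3: append 1 -> window=[38, 1] -> max=38
step 4: append 31 -> window=[1, 31] -> max=31
step 5: append 55 -> window=[31, 55] -> max=55
step 6: append 46 -> window=[55, 46] -> max=55
step 7: append 18 -> window=[46, 18] -> max=46
step 8: append 15 -> window=[18, 15] -> max=18
step 9: append 0 -> window=[15, 0] -> max=15
step 10: append 49 -> window=[0, 49] -> max=49
Window #9 max = 49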